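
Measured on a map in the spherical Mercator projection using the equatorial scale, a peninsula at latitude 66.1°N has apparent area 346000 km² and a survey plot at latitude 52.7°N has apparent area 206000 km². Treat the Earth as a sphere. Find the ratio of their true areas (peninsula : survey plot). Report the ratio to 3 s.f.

0.751

Since Mercator area scale is 1/cos²φ, the true area equals the apparent area multiplied by cos²φ.
True area of peninsula: 346000 × cos²(66.1°) = 346000 × 0.1641 = 56790 km².
True area of survey plot: 206000 × cos²(52.7°) = 206000 × 0.3672 = 75650 km².
Ratio = 56790 / 75650 ≈ 0.751.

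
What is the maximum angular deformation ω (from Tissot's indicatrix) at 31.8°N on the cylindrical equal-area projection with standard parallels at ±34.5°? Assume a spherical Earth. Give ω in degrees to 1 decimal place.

For cylindrical equal-area with standard parallel φ₀, h = cos φ / cos φ₀ and k = cos φ₀ / cos φ, so h·k = 1.
At 31.8°: h = 1.031, k = 0.9697; principal scales a = 1.031, b = 0.9697.
sin(ω/2) = (a − b)/(a + b) = 0.06158/2.001 = 0.03078, so ω = 2 arcsin(0.03078) ≈ 3.5°.

3.5°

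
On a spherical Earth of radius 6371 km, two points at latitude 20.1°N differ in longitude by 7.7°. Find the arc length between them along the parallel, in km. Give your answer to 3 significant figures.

Arc length along a parallel = R cos φ · Δλ (with Δλ in radians).
= 6371 × cos 20.1° × (7.7° × π/180) = 6371 × 0.9391 × 0.1344 ≈ 804 km.

804 km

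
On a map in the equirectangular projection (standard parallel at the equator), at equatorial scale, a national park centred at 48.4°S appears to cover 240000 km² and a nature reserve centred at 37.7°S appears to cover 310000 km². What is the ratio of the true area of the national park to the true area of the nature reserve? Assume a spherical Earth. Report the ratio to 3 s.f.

On the plate carrée, areal scale = h·k = 1 × sec φ, so true area = apparent × cos φ.
True area of national park: 240000 × cos(48.4°) = 240000 × 0.6639 = 159300 km².
True area of nature reserve: 310000 × cos(37.7°) = 310000 × 0.7912 = 245300 km².
Ratio = 159300 / 245300 ≈ 0.650.

0.650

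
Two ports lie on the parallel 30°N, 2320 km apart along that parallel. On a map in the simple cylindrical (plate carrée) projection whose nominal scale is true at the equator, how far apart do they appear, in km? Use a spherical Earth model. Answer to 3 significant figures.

2680 km

Plate carrée maps x = Rλ, y = Rφ. The meridian scale is h = 1 and the parallel scale is k = 1/cos φ = sec φ.
Along the parallel, k = sec 30° = 1/0.8660 = 1.155.
Map distance = 2320 × 1.155 ≈ 2680 km.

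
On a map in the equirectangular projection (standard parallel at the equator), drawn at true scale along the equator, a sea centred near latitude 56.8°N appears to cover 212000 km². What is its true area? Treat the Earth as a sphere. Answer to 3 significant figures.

Plate carrée maps x = Rλ, y = Rφ. The meridian scale is h = 1 and the parallel scale is k = 1/cos φ = sec φ.
Areal scale = h·k = 1 × sec φ; at 56.8°, h = 1.000, k = 1.826, so h·k = 1.826.
True area = apparent / (areal scale) = 212000 / 1.826 ≈ 116000 km².

116000 km²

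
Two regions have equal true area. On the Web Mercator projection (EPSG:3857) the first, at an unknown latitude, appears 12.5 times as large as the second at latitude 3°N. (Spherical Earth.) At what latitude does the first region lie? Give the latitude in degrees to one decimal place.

73.6°

Mercator areal scale is sec²φ, so apparent-area ratio = sec²φ₁ / sec²φ₂ = cos²φ₂ / cos²φ₁.
cos²φ₂ / cos²φ₁ = 12.5  ⇒  cos φ₁ = cos 3° / √12.5 = 0.9986/3.536 = 0.2825.
φ₁ = arccos(0.2825) ≈ 73.6°.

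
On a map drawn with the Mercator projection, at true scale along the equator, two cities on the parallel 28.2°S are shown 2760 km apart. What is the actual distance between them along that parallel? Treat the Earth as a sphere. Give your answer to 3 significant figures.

The Mercator projection is conformal; its linear scale factor is the same in every direction and equals sec φ = 1/cos φ.
Along the parallel at 28.2°, map distances are exaggerated by k = sec 28.2° = 1.135.
True distance = 2760 / 1.135 = 2760 × cos 28.2° ≈ 2430 km.

2430 km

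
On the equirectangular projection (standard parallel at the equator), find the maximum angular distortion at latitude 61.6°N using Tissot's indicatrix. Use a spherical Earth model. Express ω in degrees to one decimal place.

41.6°

Plate carrée maps x = Rλ, y = Rφ. The meridian scale is h = 1 and the parallel scale is k = 1/cos φ = sec φ.
At 61.6°: h = 1.000, k = 2.103; principal scales a = 2.103, b = 1.000.
sin(ω/2) = (a − b)/(a + b) = 1.103/3.103 = 0.3554, so ω = 2 arcsin(0.3554) ≈ 41.6°.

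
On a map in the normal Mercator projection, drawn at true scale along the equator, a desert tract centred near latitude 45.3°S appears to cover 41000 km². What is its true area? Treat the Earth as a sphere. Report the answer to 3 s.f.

Mercator is conformal, so the point scale is isotropic: h = k = sec φ = 1/cos φ.
Areal scale = k² = sec²φ = 1/cos²(45.3°) = 1/0.7034² = 2.021.
True area = apparent / (areal scale) = 41000 / 2.021 ≈ 20300 km².

20300 km²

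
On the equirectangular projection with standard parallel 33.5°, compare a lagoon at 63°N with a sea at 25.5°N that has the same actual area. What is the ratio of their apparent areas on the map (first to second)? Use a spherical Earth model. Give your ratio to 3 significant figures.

With standard parallel φ₀ = 33.5°, the equirectangular projection gives x = Rλ cos φ₀, y = Rφ, so h = 1 and k = cos 33.5° / cos φ.
Areal scale at 63°: h·k = 1.000 × 1.837 = 1.837.
Areal scale at 25.5°: h·k = 1.000 × 0.9239 = 0.9239.
Ratio = 1.837/0.9239 ≈ 1.99.

1.99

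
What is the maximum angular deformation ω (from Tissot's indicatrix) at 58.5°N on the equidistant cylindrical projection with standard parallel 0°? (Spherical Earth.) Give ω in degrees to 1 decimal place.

For the equirectangular projection with φ₀ = 0 (plate carrée), h = 1 along meridians and k = sec φ along parallels.
At 58.5°: h = 1.000, k = 1.914; principal scales a = 1.914, b = 1.000.
sin(ω/2) = (a − b)/(a + b) = 0.9139/2.914 = 0.3136, so ω = 2 arcsin(0.3136) ≈ 36.6°.

36.6°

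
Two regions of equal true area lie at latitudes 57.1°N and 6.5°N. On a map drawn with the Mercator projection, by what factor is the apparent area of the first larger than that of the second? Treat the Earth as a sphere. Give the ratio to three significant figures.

On Mercator, area is exaggerated by sec²φ = 1/cos²φ.
At 57.1°: sec²(57.1°) = 1/0.5432² = 3.389.
At 6.5°: sec²(6.5°) = 1/0.9936² = 1.013.
Ratio = 3.389/1.013 = cos²(6.5°)/cos²(57.1°) ≈ 3.35.

3.35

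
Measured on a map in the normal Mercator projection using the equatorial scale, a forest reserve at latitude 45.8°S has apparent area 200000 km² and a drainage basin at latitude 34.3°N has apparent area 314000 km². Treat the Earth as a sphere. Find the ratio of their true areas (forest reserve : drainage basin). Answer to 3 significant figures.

Since Mercator area scale is 1/cos²φ, the true area equals the apparent area multiplied by cos²φ.
True area of forest reserve: 200000 × cos²(45.8°) = 200000 × 0.4860 = 97210 km².
True area of drainage basin: 314000 × cos²(34.3°) = 314000 × 0.6824 = 214300 km².
Ratio = 97210 / 214300 ≈ 0.454.

0.454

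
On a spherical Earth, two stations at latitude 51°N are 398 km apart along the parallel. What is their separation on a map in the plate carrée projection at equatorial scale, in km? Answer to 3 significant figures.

For the equirectangular projection with φ₀ = 0 (plate carrée), h = 1 along meridians and k = sec φ along parallels.
Along the parallel, k = sec 51° = 1/0.6293 = 1.589.
Map distance = 398 × 1.589 ≈ 632 km.

632 km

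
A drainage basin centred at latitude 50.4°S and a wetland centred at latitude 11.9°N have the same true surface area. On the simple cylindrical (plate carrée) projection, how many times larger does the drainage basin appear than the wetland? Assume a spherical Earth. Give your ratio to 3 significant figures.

Plate carrée maps x = Rλ, y = Rφ. The meridian scale is h = 1 and the parallel scale is k = 1/cos φ = sec φ.
Areal scale at 50.4°: h·k = 1.000 × 1.569 = 1.569.
Areal scale at 11.9°: h·k = 1.000 × 1.022 = 1.022.
Ratio = 1.569/1.022 ≈ 1.54.

1.54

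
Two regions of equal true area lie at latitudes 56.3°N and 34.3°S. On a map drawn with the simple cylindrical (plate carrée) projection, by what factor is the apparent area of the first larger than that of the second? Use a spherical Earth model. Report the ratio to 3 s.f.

1.49

Plate carrée maps x = Rλ, y = Rφ. The meridian scale is h = 1 and the parallel scale is k = 1/cos φ = sec φ.
Areal scale at 56.3°: h·k = 1.000 × 1.802 = 1.802.
Areal scale at 34.3°: h·k = 1.000 × 1.211 = 1.211.
Ratio = 1.802/1.211 ≈ 1.49.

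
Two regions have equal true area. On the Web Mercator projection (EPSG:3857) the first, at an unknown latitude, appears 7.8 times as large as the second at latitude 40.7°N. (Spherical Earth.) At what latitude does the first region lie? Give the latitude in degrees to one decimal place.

Mercator areal scale is sec²φ, so apparent-area ratio = sec²φ₁ / sec²φ₂ = cos²φ₂ / cos²φ₁.
cos²φ₂ / cos²φ₁ = 7.8  ⇒  cos φ₁ = cos 40.7° / √7.8 = 0.7581/2.793 = 0.2715.
φ₁ = arccos(0.2715) ≈ 74.2°.

74.2°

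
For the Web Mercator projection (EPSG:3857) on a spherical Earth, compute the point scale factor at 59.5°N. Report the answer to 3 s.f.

1.97

For Mercator, h = k = sec φ (a conformal cylindrical projection has a single point scale, 1/cos φ).
k = 1/cos 59.5° = 1/0.5075 = 1.970.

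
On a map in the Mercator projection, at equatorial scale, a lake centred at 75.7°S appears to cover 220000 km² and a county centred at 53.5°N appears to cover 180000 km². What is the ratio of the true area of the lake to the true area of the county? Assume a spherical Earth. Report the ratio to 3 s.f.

0.211

Mercator's areal exaggeration is sec²φ; hence true area = (apparent area) · cos²φ.
True area of lake: 220000 × cos²(75.7°) = 220000 × 0.06101 = 13420 km².
True area of county: 180000 × cos²(53.5°) = 180000 × 0.3538 = 63690 km².
Ratio = 13420 / 63690 ≈ 0.211.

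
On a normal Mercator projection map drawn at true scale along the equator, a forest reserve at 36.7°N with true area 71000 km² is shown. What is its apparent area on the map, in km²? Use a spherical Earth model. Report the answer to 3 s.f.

Mercator is conformal, so the point scale is isotropic: h = k = sec φ = 1/cos φ.
Areal scale = k² = sec²φ = 1/cos²(36.7°) = 1/0.8018² = 1.556.
Apparent area = 71000 × 1.556 ≈ 110000 km².

110000 km²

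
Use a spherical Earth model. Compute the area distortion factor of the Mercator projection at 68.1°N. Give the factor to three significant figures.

7.19

For Mercator, h = k = sec φ (a conformal cylindrical projection has a single point scale, 1/cos φ).
Areal scale = k² = sec²φ = 1/cos²(68.1°) = 1/0.3730² = 7.188.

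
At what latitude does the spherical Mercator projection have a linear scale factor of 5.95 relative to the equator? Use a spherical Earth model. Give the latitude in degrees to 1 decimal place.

80.3°

Mercator scale is k = sec φ = 1/cos φ.
1/cos φ = 5.95  ⇒  cos φ = 0.1681  ⇒  φ = arccos(0.1681) ≈ 80.3°.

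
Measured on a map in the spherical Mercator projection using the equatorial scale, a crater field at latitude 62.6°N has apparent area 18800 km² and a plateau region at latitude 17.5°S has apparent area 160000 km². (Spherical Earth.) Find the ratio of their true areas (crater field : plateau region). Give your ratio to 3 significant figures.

On Mercator the areal scale is sec²φ, so true area = apparent × cos²φ.
True area of crater field: 18800 × cos²(62.6°) = 18800 × 0.2118 = 3982 km².
True area of plateau region: 160000 × cos²(17.5°) = 160000 × 0.9096 = 145500 km².
Ratio = 3982 / 145500 ≈ 0.0274.

0.0274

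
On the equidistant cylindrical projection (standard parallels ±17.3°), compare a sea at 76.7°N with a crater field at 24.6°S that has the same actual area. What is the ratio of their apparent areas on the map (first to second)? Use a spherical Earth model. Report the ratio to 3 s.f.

3.95

In the equirectangular projection with standard parallel φ₀ = 17.3° (x = Rλ cos φ₀, y = Rφ), meridians are true-scale (h = 1) and the parallel scale is k = cos φ₀ / cos φ.
Areal scale at 76.7°: h·k = 1.000 × 4.150 = 4.150.
Areal scale at 24.6°: h·k = 1.000 × 1.050 = 1.050.
Ratio = 4.150/1.050 ≈ 3.95.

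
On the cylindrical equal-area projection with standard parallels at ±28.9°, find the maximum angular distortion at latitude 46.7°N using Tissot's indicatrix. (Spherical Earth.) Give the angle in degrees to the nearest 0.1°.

A cylindrical equal-area projection with standard parallel φ₀ has meridian scale h = cos φ / cos φ₀ and parallel scale k = cos φ₀ / cos φ (so areas are preserved, h·k = 1).
At 46.7°: h = 0.7834, k = 1.277; principal scales a = 1.277, b = 0.7834.
sin(ω/2) = (a − b)/(a + b) = 0.4931/2.060 = 0.2394, so ω = 2 arcsin(0.2394) ≈ 27.7°.

27.7°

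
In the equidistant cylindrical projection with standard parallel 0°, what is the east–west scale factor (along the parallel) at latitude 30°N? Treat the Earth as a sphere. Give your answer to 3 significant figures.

1.15

In the plate carrée (x = Rλ, y = Rφ), meridians are true-scale (h = 1) and parallels are stretched by k = sec φ.
k = 1/cos 30° = 1/0.8660 = 1.155.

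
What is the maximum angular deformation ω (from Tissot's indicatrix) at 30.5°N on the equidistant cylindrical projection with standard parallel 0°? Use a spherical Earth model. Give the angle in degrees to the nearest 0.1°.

Plate carrée maps x = Rλ, y = Rφ. The meridian scale is h = 1 and the parallel scale is k = 1/cos φ = sec φ.
At 30.5°: h = 1.000, k = 1.161; principal scales a = 1.161, b = 1.000.
sin(ω/2) = (a − b)/(a + b) = 0.1606/2.161 = 0.07433, so ω = 2 arcsin(0.07433) ≈ 8.5°.

8.5°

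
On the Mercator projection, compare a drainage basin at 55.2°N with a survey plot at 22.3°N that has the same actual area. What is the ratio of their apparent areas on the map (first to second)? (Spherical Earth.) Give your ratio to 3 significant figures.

2.63

Mercator is conformal with k = sec φ, so areal scale = k² = sec²φ.
At 55.2°: sec²(55.2°) = 1/0.5707² = 3.070.
At 22.3°: sec²(22.3°) = 1/0.9252² = 1.168.
Ratio = 3.070/1.168 = cos²(22.3°)/cos²(55.2°) ≈ 2.63.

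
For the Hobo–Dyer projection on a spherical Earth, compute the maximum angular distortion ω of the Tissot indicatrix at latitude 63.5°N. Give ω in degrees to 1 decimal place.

62.6°

Hobo–Dyer is a cylindrical equal-area projection with standard parallels at ±37.5°. A cylindrical equal-area projection with standard parallel φ₀ has meridian scale h = cos φ / cos φ₀ and parallel scale k = cos φ₀ / cos φ (so areas are preserved, h·k = 1).
At 63.5°: h = 0.5624, k = 1.778; principal scales a = 1.778, b = 0.5624.
sin(ω/2) = (a − b)/(a + b) = 1.216/2.340 = 0.5194, so ω = 2 arcsin(0.5194) ≈ 62.6°.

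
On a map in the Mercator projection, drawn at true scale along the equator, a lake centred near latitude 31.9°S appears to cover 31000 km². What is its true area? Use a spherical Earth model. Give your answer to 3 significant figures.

For Mercator, h = k = sec φ (a conformal cylindrical projection has a single point scale, 1/cos φ).
Areal scale = k² = sec²φ = 1/cos²(31.9°) = 1/0.8490² = 1.387.
True area = apparent / (areal scale) = 31000 / 1.387 ≈ 22300 km².

22300 km²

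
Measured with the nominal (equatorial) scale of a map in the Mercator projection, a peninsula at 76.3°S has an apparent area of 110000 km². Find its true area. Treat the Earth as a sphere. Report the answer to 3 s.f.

Mercator is conformal, so the point scale is isotropic: h = k = sec φ = 1/cos φ.
Areal scale = k² = sec²φ = 1/cos²(76.3°) = 1/0.2368² = 17.83.
True area = apparent / (areal scale) = 110000 / 17.83 ≈ 6170 km².

6170 km²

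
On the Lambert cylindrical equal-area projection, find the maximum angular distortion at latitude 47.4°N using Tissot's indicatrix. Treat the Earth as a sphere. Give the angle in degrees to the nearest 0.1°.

43.6°

The Lambert cylindrical equal-area projection is the cylindrical equal-area projection with its standard parallel at the equator (φ₀ = 0). A cylindrical equal-area projection with standard parallel φ₀ has meridian scale h = cos φ / cos φ₀ and parallel scale k = cos φ₀ / cos φ (so areas are preserved, h·k = 1).
At 47.4°: h = 0.6769, k = 1.477; principal scales a = 1.477, b = 0.6769.
sin(ω/2) = (a − b)/(a + b) = 0.8005/2.154 = 0.3716, so ω = 2 arcsin(0.3716) ≈ 43.6°.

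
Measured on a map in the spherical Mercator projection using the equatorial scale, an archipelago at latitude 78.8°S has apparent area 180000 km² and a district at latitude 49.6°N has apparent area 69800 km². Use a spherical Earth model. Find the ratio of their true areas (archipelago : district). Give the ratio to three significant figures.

Mercator's areal exaggeration is sec²φ; hence true area = (apparent area) · cos²φ.
True area of archipelago: 180000 × cos²(78.8°) = 180000 × 0.03773 = 6791 km².
True area of district: 69800 × cos²(49.6°) = 69800 × 0.4201 = 29320 km².
Ratio = 6791 / 29320 ≈ 0.232.

0.232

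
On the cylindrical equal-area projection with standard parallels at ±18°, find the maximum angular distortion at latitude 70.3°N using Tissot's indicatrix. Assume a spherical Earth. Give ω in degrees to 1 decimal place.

101.9°

Cylindrical equal-area (φ₀ = 18°): h = cos φ / cos 18° along meridians, k = cos 18° / cos φ along parallels; h·k = 1.
At 70.3°: h = 0.3544, k = 2.821; principal scales a = 2.821, b = 0.3544.
sin(ω/2) = (a − b)/(a + b) = 2.467/3.176 = 0.7768, so ω = 2 arcsin(0.7768) ≈ 101.9°.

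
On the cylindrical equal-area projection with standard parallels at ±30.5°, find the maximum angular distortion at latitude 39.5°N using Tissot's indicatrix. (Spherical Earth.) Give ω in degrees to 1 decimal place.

Cylindrical equal-area (φ₀ = 30.5°): h = cos φ / cos 30.5° along meridians, k = cos 30.5° / cos φ along parallels; h·k = 1.
At 39.5°: h = 0.8955, k = 1.117; principal scales a = 1.117, b = 0.8955.
sin(ω/2) = (a − b)/(a + b) = 0.2211/2.012 = 0.1099, so ω = 2 arcsin(0.1099) ≈ 12.6°.

12.6°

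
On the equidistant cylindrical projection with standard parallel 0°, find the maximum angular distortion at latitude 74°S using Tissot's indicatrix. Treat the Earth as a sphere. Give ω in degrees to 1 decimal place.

69.2°

For the equirectangular projection with φ₀ = 0 (plate carrée), h = 1 along meridians and k = sec φ along parallels.
At 74°: h = 1.000, k = 3.628; principal scales a = 3.628, b = 1.000.
sin(ω/2) = (a − b)/(a + b) = 2.628/4.628 = 0.5678, so ω = 2 arcsin(0.5678) ≈ 69.2°.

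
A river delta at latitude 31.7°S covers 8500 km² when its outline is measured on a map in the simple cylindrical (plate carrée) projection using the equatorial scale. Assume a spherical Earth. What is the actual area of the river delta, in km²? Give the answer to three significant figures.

7230 km²

Plate carrée maps x = Rλ, y = Rφ. The meridian scale is h = 1 and the parallel scale is k = 1/cos φ = sec φ.
Areal scale = h·k = 1 × sec φ; at 31.7°, h = 1.000, k = 1.175, so h·k = 1.175.
True area = apparent / (areal scale) = 8500 / 1.175 ≈ 7230 km².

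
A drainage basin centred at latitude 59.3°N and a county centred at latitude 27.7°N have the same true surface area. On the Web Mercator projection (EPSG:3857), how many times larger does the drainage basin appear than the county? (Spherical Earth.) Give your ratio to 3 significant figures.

On Mercator, area is exaggerated by sec²φ = 1/cos²φ.
At 59.3°: sec²(59.3°) = 1/0.5105² = 3.837.
At 27.7°: sec²(27.7°) = 1/0.8854² = 1.276.
Ratio = 3.837/1.276 = cos²(27.7°)/cos²(59.3°) ≈ 3.01.

3.01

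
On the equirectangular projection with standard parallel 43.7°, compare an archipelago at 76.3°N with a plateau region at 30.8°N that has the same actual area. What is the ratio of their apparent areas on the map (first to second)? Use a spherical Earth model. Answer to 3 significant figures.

With standard parallel φ₀ = 43.7°, the equirectangular projection gives x = Rλ cos φ₀, y = Rφ, so h = 1 and k = cos 43.7° / cos φ.
Areal scale at 76.3°: h·k = 1.000 × 3.053 = 3.053.
Areal scale at 30.8°: h·k = 1.000 × 0.8417 = 0.8417.
Ratio = 3.053/0.8417 ≈ 3.63.

3.63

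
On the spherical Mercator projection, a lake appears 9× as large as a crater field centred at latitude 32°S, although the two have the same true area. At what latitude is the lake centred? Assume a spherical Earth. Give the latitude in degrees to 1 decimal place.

For equal true areas on Mercator, apparent areas scale as sec²φ, so the ratio is cos²φ₂ / cos²φ₁.
cos²φ₂ / cos²φ₁ = 9  ⇒  cos φ₁ = cos 32° / √9 = 0.8480/3.000 = 0.2827.
φ₁ = arccos(0.2827) ≈ 73.6°.

73.6°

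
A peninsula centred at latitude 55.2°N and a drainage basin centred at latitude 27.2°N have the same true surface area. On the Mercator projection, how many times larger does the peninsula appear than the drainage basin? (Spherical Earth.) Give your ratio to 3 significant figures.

Mercator areal scale is sec²φ.
At 55.2°: sec²(55.2°) = 1/0.5707² = 3.070.
At 27.2°: sec²(27.2°) = 1/0.8894² = 1.264.
Ratio = 3.070/1.264 = cos²(27.2°)/cos²(55.2°) ≈ 2.43.

2.43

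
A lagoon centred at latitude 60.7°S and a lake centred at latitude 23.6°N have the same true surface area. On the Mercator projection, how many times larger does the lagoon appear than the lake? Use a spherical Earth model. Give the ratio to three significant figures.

3.51

Mercator areal scale is sec²φ.
At 60.7°: sec²(60.7°) = 1/0.4894² = 4.175.
At 23.6°: sec²(23.6°) = 1/0.9164² = 1.191.
Ratio = 4.175/1.191 = cos²(23.6°)/cos²(60.7°) ≈ 3.51.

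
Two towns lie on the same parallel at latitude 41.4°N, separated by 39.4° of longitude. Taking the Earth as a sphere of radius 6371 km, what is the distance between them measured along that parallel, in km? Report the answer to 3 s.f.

Arc length along a parallel = R cos φ · Δλ (with Δλ in radians).
= 6371 × cos 41.4° × (39.4° × π/180) = 6371 × 0.7501 × 0.6877 ≈ 3290 km.

3290 km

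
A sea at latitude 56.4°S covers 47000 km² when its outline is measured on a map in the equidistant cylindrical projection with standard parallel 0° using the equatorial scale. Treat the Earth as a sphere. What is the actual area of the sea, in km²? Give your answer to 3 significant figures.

26000 km²

In the plate carrée (x = Rλ, y = Rφ), meridians are true-scale (h = 1) and parallels are stretched by k = sec φ.
Areal scale = h·k = 1 × sec φ; at 56.4°, h = 1.000, k = 1.807, so h·k = 1.807.
True area = apparent / (areal scale) = 47000 / 1.807 ≈ 26000 km².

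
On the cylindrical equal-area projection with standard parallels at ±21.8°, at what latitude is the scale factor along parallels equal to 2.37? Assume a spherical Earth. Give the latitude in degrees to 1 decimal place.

66.9°

Cylindrical equal-area (φ₀ = 21.8°): h = cos φ / cos 21.8° along meridians, k = cos 21.8° / cos φ along parallels; h·k = 1.
k = cos φ₀ / cos φ = 2.37  ⇒  cos φ = cos 21.8° / 2.37 = 0.3918.
φ = arccos(0.3918) ≈ 66.9°.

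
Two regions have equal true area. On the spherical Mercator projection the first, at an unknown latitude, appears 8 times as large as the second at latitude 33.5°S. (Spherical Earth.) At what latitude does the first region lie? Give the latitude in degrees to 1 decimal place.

For equal true areas on Mercator, apparent areas scale as sec²φ, so the ratio is cos²φ₂ / cos²φ₁.
cos²φ₂ / cos²φ₁ = 8  ⇒  cos φ₁ = cos 33.5° / √8 = 0.8339/2.828 = 0.2948.
φ₁ = arccos(0.2948) ≈ 72.9°.

72.9°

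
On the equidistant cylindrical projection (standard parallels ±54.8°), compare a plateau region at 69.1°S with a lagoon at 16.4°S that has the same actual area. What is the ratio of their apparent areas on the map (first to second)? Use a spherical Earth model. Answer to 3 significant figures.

2.69

In the equirectangular projection with standard parallel φ₀ = 54.8° (x = Rλ cos φ₀, y = Rφ), meridians are true-scale (h = 1) and the parallel scale is k = cos φ₀ / cos φ.
Areal scale at 69.1°: h·k = 1.000 × 1.616 = 1.616.
Areal scale at 16.4°: h·k = 1.000 × 0.6009 = 0.6009.
Ratio = 1.616/0.6009 ≈ 2.69.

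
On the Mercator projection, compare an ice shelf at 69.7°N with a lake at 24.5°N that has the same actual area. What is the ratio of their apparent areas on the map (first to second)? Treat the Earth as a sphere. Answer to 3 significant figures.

6.88

Mercator is conformal with k = sec φ, so areal scale = k² = sec²φ.
At 69.7°: sec²(69.7°) = 1/0.3469² = 8.308.
At 24.5°: sec²(24.5°) = 1/0.9100² = 1.208.
Ratio = 8.308/1.208 = cos²(24.5°)/cos²(69.7°) ≈ 6.88.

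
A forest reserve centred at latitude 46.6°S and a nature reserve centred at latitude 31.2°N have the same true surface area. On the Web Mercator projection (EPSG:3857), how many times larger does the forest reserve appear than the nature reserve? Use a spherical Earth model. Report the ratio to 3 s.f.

1.55

Mercator is conformal with k = sec φ, so areal scale = k² = sec²φ.
At 46.6°: sec²(46.6°) = 1/0.6871² = 2.118.
At 31.2°: sec²(31.2°) = 1/0.8554² = 1.367.
Ratio = 2.118/1.367 = cos²(31.2°)/cos²(46.6°) ≈ 1.55.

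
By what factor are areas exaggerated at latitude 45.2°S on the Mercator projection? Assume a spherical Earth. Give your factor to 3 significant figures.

The Mercator projection is conformal; its linear scale factor is the same in every direction and equals sec φ = 1/cos φ.
Areal scale = k² = sec²φ = 1/cos²(45.2°) = 1/0.7046² = 2.014.

2.01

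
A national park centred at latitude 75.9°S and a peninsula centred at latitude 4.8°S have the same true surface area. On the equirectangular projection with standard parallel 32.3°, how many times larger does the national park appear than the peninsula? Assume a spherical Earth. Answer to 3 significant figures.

With standard parallel φ₀ = 32.3°, the equirectangular projection gives x = Rλ cos φ₀, y = Rφ, so h = 1 and k = cos 32.3° / cos φ.
Areal scale at 75.9°: h·k = 1.000 × 3.470 = 3.470.
Areal scale at 4.8°: h·k = 1.000 × 0.8482 = 0.8482.
Ratio = 3.470/0.8482 ≈ 4.09.

4.09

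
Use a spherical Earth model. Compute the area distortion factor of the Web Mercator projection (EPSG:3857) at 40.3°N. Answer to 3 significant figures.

For Mercator, h = k = sec φ (a conformal cylindrical projection has a single point scale, 1/cos φ).
Areal scale = k² = sec²φ = 1/cos²(40.3°) = 1/0.7627² = 1.719.

1.72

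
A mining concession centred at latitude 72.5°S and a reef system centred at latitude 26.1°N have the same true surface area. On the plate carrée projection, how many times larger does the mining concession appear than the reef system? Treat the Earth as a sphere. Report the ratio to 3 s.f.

2.99

Plate carrée maps x = Rλ, y = Rφ. The meridian scale is h = 1 and the parallel scale is k = 1/cos φ = sec φ.
Areal scale at 72.5°: h·k = 1.000 × 3.326 = 3.326.
Areal scale at 26.1°: h·k = 1.000 × 1.114 = 1.114.
Ratio = 3.326/1.114 ≈ 2.99.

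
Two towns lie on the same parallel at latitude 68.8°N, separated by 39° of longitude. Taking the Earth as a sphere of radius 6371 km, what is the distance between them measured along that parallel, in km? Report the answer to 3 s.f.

1570 km

Arc length along a parallel = R cos φ · Δλ (with Δλ in radians).
= 6371 × cos 68.8° × (39° × π/180) = 6371 × 0.3616 × 0.6807 ≈ 1570 km.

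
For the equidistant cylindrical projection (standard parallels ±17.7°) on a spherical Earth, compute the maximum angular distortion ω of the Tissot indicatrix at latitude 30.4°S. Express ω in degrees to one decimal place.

5.7°

The equidistant cylindrical projection with φ₀ = 17.7° has h = 1 (meridians true) and k = cos φ₀ / cos φ along parallels.
At 30.4°: h = 1.000, k = 1.105; principal scales a = 1.105, b = 1.000.
sin(ω/2) = (a − b)/(a + b) = 0.1045/2.105 = 0.04966, so ω = 2 arcsin(0.04966) ≈ 5.7°.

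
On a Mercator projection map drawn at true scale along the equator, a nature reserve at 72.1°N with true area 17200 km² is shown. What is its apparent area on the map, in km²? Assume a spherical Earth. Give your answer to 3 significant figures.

Mercator is conformal, so the point scale is isotropic: h = k = sec φ = 1/cos φ.
Areal scale = k² = sec²φ = 1/cos²(72.1°) = 1/0.3074² = 10.59.
Apparent area = 17200 × 10.59 ≈ 182000 km².

182000 km²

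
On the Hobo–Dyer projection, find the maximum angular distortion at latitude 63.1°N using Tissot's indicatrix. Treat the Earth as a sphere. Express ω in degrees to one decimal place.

61.2°

The Hobo–Dyer projection is cylindrical equal-area with φ₀ = 37.5°. A cylindrical equal-area projection with standard parallel φ₀ has meridian scale h = cos φ / cos φ₀ and parallel scale k = cos φ₀ / cos φ (so areas are preserved, h·k = 1).
At 63.1°: h = 0.5703, k = 1.754; principal scales a = 1.754, b = 0.5703.
sin(ω/2) = (a − b)/(a + b) = 1.183/2.324 = 0.5092, so ω = 2 arcsin(0.5092) ≈ 61.2°.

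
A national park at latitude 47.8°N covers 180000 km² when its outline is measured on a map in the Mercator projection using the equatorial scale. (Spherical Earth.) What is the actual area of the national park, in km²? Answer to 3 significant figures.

The Mercator projection is conformal; its linear scale factor is the same in every direction and equals sec φ = 1/cos φ.
Areal scale = k² = sec²φ = 1/cos²(47.8°) = 1/0.6717² = 2.216.
True area = apparent / (areal scale) = 180000 / 2.216 ≈ 81200 km².

81200 km²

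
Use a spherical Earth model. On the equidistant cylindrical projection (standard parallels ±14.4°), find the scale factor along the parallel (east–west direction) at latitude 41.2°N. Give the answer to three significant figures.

1.29

With standard parallel φ₀ = 14.4°, the equirectangular projection gives x = Rλ cos φ₀, y = Rφ, so h = 1 and k = cos 14.4° / cos φ.
k = cos 14.4° / cos 41.2° = 0.9686/0.7524 = 1.287.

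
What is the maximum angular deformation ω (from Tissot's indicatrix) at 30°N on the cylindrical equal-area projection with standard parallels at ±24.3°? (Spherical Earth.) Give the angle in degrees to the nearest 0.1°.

For cylindrical equal-area with standard parallel φ₀, h = cos φ / cos φ₀ and k = cos φ₀ / cos φ, so h·k = 1.
At 30°: h = 0.9502, k = 1.052; principal scales a = 1.052, b = 0.9502.
sin(ω/2) = (a − b)/(a + b) = 0.1022/2.003 = 0.05103, so ω = 2 arcsin(0.05103) ≈ 5.8°.

5.8°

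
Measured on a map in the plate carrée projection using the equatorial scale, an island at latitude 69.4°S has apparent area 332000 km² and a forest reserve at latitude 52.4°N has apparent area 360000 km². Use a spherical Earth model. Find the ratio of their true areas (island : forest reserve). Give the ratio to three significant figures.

On the plate carrée, areal scale = h·k = 1 × sec φ, so true area = apparent × cos φ.
True area of island: 332000 × cos(69.4°) = 332000 × 0.3518 = 116800 km².
True area of forest reserve: 360000 × cos(52.4°) = 360000 × 0.6101 = 219700 km².
Ratio = 116800 / 219700 ≈ 0.532.

0.532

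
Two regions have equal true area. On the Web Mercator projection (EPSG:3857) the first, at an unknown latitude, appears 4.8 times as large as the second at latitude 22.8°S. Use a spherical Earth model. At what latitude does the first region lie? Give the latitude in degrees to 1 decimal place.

On Mercator, (apparent₁)/(apparent₂) = sec²φ₁ / sec²φ₂ when true areas are equal.
cos²φ₂ / cos²φ₁ = 4.8  ⇒  cos φ₁ = cos 22.8° / √4.8 = 0.9219/2.191 = 0.4208.
φ₁ = arccos(0.4208) ≈ 65.1°.

65.1°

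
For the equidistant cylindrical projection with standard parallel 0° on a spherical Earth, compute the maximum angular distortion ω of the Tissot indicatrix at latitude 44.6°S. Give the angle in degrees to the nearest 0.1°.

19.4°

In the plate carrée (x = Rλ, y = Rφ), meridians are true-scale (h = 1) and parallels are stretched by k = sec φ.
At 44.6°: h = 1.000, k = 1.404; principal scales a = 1.404, b = 1.000.
sin(ω/2) = (a − b)/(a + b) = 0.4044/2.404 = 0.1682, so ω = 2 arcsin(0.1682) ≈ 19.4°.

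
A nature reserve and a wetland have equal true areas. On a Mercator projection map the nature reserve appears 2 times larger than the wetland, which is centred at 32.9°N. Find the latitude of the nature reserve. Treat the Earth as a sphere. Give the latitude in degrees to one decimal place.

Mercator areal scale is sec²φ, so apparent-area ratio = sec²φ₁ / sec²φ₂ = cos²φ₂ / cos²φ₁.
cos²φ₂ / cos²φ₁ = 2  ⇒  cos φ₁ = cos 32.9° / √2 = 0.8396/1.414 = 0.5937.
φ₁ = arccos(0.5937) ≈ 53.6°.

53.6°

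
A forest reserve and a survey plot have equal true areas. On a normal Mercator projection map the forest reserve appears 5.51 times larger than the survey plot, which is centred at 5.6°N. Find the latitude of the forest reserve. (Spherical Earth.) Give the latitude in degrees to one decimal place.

64.9°

On Mercator, (apparent₁)/(apparent₂) = sec²φ₁ / sec²φ₂ when true areas are equal.
cos²φ₂ / cos²φ₁ = 5.51  ⇒  cos φ₁ = cos 5.6° / √5.51 = 0.9952/2.347 = 0.4240.
φ₁ = arccos(0.4240) ≈ 64.9°.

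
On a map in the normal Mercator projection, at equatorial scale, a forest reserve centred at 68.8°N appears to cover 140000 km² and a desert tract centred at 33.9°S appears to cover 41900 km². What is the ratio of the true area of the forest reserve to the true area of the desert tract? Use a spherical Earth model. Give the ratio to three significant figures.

On Mercator the areal scale is sec²φ, so true area = apparent × cos²φ.
True area of forest reserve: 140000 × cos²(68.8°) = 140000 × 0.1308 = 18310 km².
True area of desert tract: 41900 × cos²(33.9°) = 41900 × 0.6889 = 28870 km².
Ratio = 18310 / 28870 ≈ 0.634.

0.634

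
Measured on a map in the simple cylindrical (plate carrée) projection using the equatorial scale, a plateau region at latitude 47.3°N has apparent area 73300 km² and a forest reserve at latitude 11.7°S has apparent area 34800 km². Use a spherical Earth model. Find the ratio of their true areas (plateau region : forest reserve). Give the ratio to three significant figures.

1.46

Plate carrée has h = 1 and k = sec φ, giving areal scale sec φ; true area = (apparent area) · cos φ.
True area of plateau region: 73300 × cos(47.3°) = 73300 × 0.6782 = 49710 km².
True area of forest reserve: 34800 × cos(11.7°) = 34800 × 0.9792 = 34080 km².
Ratio = 49710 / 34080 ≈ 1.46.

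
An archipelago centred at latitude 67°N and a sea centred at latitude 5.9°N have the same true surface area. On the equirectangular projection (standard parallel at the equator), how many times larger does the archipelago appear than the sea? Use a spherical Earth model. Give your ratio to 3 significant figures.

In the plate carrée (x = Rλ, y = Rφ), meridians are true-scale (h = 1) and parallels are stretched by k = sec φ.
Areal scale at 67°: h·k = 1.000 × 2.559 = 2.559.
Areal scale at 5.9°: h·k = 1.000 × 1.005 = 1.005.
Ratio = 2.559/1.005 ≈ 2.55.

2.55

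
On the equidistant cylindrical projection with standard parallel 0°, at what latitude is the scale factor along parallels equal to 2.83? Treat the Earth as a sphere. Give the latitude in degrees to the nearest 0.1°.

Plate carrée: h = 1, k = sec φ along parallels.
sec φ = 2.83  ⇒  cos φ = 0.3534  ⇒  φ ≈ 69.3°.

69.3°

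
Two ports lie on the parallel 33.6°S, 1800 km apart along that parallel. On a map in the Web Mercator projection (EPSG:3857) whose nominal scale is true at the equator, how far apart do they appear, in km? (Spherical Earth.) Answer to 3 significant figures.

Mercator is conformal, so the point scale is isotropic: h = k = sec φ = 1/cos φ.
Along the parallel, k = sec 33.6° = 1/0.8329 = 1.201.
Map distance = 1800 × 1.201 ≈ 2160 km.

2160 km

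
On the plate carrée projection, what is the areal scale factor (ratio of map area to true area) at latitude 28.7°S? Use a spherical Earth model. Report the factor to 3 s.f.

1.14

Plate carrée maps x = Rλ, y = Rφ. The meridian scale is h = 1 and the parallel scale is k = 1/cos φ = sec φ.
Areal scale = h·k = 1 × sec φ; at 28.7°, h = 1.000, k = 1.140, so h·k = 1.140.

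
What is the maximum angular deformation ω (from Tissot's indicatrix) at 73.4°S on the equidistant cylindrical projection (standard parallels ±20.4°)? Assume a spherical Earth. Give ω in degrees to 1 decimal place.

In the equirectangular projection with standard parallel φ₀ = 20.4° (x = Rλ cos φ₀, y = Rφ), meridians are true-scale (h = 1) and the parallel scale is k = cos φ₀ / cos φ.
At 73.4°: h = 1.000, k = 3.281; principal scales a = 3.281, b = 1.000.
sin(ω/2) = (a − b)/(a + b) = 2.281/4.281 = 0.5328, so ω = 2 arcsin(0.5328) ≈ 64.4°.

64.4°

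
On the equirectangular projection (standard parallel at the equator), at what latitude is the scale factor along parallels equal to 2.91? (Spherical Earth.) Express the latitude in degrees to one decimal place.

69.9°

Plate carrée: h = 1, k = sec φ along parallels.
sec φ = 2.91  ⇒  cos φ = 0.3436  ⇒  φ ≈ 69.9°.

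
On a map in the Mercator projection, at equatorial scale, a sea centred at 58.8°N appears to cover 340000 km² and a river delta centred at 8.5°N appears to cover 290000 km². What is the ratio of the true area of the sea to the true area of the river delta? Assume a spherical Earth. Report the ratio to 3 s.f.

On Mercator the areal scale is sec²φ, so true area = apparent × cos²φ.
True area of sea: 340000 × cos²(58.8°) = 340000 × 0.2684 = 91240 km².
True area of river delta: 290000 × cos²(8.5°) = 290000 × 0.9782 = 283700 km².
Ratio = 91240 / 283700 ≈ 0.322.

0.322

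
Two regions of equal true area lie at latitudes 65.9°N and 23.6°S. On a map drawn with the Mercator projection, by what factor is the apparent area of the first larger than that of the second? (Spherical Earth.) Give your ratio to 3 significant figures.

5.04

Mercator is conformal with k = sec φ, so areal scale = k² = sec²φ.
At 65.9°: sec²(65.9°) = 1/0.4083² = 5.998.
At 23.6°: sec²(23.6°) = 1/0.9164² = 1.191.
Ratio = 5.998/1.191 = cos²(23.6°)/cos²(65.9°) ≈ 5.04.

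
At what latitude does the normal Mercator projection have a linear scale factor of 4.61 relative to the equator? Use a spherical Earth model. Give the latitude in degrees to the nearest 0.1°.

Mercator scale is k = sec φ = 1/cos φ.
1/cos φ = 4.61  ⇒  cos φ = 0.2169  ⇒  φ = arccos(0.2169) ≈ 77.5°.

77.5°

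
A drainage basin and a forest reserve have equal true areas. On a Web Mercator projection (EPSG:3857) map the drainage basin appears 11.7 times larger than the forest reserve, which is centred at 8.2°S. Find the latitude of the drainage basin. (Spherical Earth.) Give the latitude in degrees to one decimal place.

73.2°

Mercator areal scale is sec²φ, so apparent-area ratio = sec²φ₁ / sec²φ₂ = cos²φ₂ / cos²φ₁.
cos²φ₂ / cos²φ₁ = 11.7  ⇒  cos φ₁ = cos 8.2° / √11.7 = 0.9898/3.421 = 0.2894.
φ₁ = arccos(0.2894) ≈ 73.2°.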